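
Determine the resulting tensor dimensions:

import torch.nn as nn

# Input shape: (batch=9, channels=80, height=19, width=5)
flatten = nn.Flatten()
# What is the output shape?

Input shape: (9, 80, 19, 5)
Output shape: (9, 7600)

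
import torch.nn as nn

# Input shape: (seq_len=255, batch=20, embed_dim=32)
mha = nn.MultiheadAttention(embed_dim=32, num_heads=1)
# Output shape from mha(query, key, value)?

Input shape: (255, 20, 32)
Output shape: (255, 20, 32)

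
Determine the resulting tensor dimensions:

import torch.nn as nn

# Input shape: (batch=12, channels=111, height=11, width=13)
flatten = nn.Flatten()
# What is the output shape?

Input shape: (12, 111, 11, 13)
Output shape: (12, 15873)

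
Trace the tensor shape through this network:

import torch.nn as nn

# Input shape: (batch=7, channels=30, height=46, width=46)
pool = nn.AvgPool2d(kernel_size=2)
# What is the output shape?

Input shape: (7, 30, 46, 46)
Output shape: (7, 30, 23, 23)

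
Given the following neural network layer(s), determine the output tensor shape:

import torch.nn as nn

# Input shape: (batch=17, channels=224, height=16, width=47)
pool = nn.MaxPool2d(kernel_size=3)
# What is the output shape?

Input shape: (17, 224, 16, 47)
Output shape: (17, 224, 5, 15)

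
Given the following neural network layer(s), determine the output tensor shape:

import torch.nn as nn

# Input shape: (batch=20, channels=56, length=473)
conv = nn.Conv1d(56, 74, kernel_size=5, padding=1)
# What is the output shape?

Input shape: (20, 56, 473)
Output shape: (20, 74, 471)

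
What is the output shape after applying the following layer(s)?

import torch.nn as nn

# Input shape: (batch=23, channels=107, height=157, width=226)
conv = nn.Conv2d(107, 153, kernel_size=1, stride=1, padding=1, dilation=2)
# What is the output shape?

Input shape: (23, 107, 157, 226)
Output shape: (23, 153, 159, 228)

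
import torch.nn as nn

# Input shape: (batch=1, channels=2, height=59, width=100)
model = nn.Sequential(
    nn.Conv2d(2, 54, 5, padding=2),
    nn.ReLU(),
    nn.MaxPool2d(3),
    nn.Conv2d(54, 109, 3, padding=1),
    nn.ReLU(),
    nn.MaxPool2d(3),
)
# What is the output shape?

Input shape: (1, 2, 59, 100)
  -> after first Conv2d: (1, 54, 59, 100)
  -> after first MaxPool2d: (1, 54, 19, 33)
  -> after second Conv2d: (1, 109, 19, 33)
Output shape: (1, 109, 6, 11)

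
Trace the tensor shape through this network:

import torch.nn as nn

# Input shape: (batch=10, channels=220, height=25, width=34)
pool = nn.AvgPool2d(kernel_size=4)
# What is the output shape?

Input shape: (10, 220, 25, 34)
Output shape: (10, 220, 6, 8)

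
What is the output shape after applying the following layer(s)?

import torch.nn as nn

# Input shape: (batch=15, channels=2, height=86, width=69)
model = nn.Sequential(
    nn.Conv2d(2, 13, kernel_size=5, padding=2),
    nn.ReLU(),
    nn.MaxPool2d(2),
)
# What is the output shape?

Input shape: (15, 2, 86, 69)
  -> after Conv2d: (15, 13, 86, 69)
  -> after ReLU: (15, 13, 86, 69)
Output shape: (15, 13, 43, 34)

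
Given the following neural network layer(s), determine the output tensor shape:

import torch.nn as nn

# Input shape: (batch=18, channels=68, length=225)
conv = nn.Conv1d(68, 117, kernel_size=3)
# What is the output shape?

Input shape: (18, 68, 225)
Output shape: (18, 117, 223)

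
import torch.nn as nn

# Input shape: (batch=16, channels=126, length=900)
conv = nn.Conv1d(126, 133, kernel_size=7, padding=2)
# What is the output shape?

Input shape: (16, 126, 900)
Output shape: (16, 133, 898)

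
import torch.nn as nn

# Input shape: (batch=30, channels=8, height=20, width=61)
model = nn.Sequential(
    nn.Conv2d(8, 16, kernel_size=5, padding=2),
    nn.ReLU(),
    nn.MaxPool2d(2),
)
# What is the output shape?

Input shape: (30, 8, 20, 61)
  -> after Conv2d: (30, 16, 20, 61)
  -> after ReLU: (30, 16, 20, 61)
Output shape: (30, 16, 10, 30)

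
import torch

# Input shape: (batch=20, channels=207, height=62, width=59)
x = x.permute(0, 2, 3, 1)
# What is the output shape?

Input shape: (20, 207, 62, 59)
Output shape: (20, 62, 59, 207)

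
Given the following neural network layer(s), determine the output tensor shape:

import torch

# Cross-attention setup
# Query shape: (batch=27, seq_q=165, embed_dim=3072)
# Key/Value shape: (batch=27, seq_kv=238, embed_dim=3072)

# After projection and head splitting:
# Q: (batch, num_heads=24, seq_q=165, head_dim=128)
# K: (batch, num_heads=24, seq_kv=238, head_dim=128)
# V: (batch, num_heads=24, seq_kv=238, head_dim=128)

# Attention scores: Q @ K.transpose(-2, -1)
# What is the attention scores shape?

Input shape: (27, 165, 3072)
Output shape: (27, 24, 165, 238)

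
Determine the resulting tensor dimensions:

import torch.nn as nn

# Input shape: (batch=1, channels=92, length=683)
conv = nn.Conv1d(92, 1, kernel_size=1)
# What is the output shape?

Input shape: (1, 92, 683)
Output shape: (1, 1, 683)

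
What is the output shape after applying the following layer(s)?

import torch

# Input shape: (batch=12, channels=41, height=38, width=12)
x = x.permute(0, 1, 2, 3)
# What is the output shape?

Input shape: (12, 41, 38, 12)
Output shape: (12, 41, 38, 12)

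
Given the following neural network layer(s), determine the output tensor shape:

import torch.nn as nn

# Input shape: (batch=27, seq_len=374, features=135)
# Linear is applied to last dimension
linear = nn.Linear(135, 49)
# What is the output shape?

Input shape: (27, 374, 135)
Output shape: (27, 374, 49)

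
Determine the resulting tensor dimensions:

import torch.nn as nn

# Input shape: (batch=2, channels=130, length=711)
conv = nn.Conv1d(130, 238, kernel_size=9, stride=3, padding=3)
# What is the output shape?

Input shape: (2, 130, 711)
Output shape: (2, 238, 237)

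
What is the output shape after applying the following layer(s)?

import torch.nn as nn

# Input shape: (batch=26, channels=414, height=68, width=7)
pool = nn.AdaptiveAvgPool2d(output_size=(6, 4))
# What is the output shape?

Input shape: (26, 414, 68, 7)
Output shape: (26, 414, 6, 4)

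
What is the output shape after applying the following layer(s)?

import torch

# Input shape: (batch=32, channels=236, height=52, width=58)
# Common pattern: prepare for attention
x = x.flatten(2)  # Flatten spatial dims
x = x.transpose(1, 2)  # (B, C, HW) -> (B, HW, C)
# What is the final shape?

Input shape: (32, 236, 52, 58)
  -> after flatten(2): (32, 236, 3016)
Output shape: (32, 3016, 236)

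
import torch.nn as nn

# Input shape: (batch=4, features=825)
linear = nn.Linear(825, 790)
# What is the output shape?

Input shape: (4, 825)
Output shape: (4, 790)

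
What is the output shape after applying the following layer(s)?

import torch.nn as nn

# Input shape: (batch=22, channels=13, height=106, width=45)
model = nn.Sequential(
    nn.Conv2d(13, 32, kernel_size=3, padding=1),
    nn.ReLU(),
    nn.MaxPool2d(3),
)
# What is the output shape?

Input shape: (22, 13, 106, 45)
  -> after Conv2d: (22, 32, 106, 45)
  -> after ReLU: (22, 32, 106, 45)
Output shape: (22, 32, 35, 15)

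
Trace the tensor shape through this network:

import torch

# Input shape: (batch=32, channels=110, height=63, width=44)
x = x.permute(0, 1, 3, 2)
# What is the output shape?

Input shape: (32, 110, 63, 44)
Output shape: (32, 110, 44, 63)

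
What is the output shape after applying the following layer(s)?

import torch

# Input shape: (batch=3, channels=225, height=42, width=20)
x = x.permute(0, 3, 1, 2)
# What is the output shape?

Input shape: (3, 225, 42, 20)
Output shape: (3, 20, 225, 42)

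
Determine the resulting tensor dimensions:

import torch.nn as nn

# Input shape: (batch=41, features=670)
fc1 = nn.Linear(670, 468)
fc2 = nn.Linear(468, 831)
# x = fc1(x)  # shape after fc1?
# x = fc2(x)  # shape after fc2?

Input shape: (41, 670)
  -> after fc1: (41, 468)
Output shape: (41, 831)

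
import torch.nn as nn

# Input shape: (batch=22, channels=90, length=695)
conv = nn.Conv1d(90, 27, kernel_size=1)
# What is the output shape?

Input shape: (22, 90, 695)
Output shape: (22, 27, 695)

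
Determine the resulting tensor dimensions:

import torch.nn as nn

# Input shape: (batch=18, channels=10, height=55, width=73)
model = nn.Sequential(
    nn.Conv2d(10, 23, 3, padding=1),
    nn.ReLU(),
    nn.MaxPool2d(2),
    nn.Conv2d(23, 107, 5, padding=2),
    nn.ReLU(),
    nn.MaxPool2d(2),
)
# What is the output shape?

Input shape: (18, 10, 55, 73)
  -> after first Conv2d: (18, 23, 55, 73)
  -> after first MaxPool2d: (18, 23, 27, 36)
  -> after second Conv2d: (18, 107, 27, 36)
Output shape: (18, 107, 13, 18)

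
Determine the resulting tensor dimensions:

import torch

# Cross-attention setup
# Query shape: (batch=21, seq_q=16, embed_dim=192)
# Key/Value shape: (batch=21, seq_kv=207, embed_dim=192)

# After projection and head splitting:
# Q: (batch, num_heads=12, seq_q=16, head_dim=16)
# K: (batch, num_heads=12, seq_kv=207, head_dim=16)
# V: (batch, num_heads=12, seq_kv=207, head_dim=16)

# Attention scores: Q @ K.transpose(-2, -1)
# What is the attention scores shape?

Input shape: (21, 16, 192)
Output shape: (21, 12, 16, 207)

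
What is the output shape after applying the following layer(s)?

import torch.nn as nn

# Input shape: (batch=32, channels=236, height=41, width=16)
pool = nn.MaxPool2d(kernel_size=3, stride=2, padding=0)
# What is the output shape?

Input shape: (32, 236, 41, 16)
Output shape: (32, 236, 20, 7)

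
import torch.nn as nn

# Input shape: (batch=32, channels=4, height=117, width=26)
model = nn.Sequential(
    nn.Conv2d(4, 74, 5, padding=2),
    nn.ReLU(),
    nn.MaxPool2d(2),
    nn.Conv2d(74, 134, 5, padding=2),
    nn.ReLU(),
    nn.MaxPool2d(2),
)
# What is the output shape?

Input shape: (32, 4, 117, 26)
  -> after first Conv2d: (32, 74, 117, 26)
  -> after first MaxPool2d: (32, 74, 58, 13)
  -> after second Conv2d: (32, 134, 58, 13)
Output shape: (32, 134, 29, 6)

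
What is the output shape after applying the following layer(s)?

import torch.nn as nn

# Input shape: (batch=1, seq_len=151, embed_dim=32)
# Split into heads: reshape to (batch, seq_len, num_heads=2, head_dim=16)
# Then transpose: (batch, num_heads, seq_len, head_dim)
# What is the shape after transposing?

Input shape: (1, 151, 32)
  -> after reshape: (1, 151, 2, 16)
Output shape: (1, 2, 151, 16)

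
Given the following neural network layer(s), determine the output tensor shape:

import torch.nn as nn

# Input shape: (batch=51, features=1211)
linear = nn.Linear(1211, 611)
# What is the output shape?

Input shape: (51, 1211)
Output shape: (51, 611)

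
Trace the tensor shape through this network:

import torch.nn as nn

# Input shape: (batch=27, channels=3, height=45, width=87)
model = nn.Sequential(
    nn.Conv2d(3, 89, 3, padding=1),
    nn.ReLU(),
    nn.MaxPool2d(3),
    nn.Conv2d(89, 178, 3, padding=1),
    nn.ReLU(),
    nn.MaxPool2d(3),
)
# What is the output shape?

Input shape: (27, 3, 45, 87)
  -> after first Conv2d: (27, 89, 45, 87)
  -> after first MaxPool2d: (27, 89, 15, 29)
  -> after second Conv2d: (27, 178, 15, 29)
Output shape: (27, 178, 5, 9)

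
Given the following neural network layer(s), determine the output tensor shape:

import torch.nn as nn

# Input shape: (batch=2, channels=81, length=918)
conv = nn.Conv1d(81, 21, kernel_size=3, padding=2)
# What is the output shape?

Input shape: (2, 81, 918)
Output shape: (2, 21, 920)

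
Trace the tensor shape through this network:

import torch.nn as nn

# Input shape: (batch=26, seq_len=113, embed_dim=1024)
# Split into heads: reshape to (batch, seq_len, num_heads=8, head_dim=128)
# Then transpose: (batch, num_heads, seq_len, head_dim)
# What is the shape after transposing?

Input shape: (26, 113, 1024)
  -> after reshape: (26, 113, 8, 128)
Output shape: (26, 8, 113, 128)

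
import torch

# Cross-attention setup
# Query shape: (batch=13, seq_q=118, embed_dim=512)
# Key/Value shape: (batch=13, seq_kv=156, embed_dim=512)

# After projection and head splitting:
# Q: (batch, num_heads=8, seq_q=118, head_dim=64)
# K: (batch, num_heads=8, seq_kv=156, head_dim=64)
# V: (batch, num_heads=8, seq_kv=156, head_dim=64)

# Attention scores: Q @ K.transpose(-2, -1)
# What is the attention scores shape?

Input shape: (13, 118, 512)
Output shape: (13, 8, 118, 156)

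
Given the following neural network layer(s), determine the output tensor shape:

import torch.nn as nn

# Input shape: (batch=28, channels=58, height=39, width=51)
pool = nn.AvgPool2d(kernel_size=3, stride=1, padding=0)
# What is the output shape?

Input shape: (28, 58, 39, 51)
Output shape: (28, 58, 37, 49)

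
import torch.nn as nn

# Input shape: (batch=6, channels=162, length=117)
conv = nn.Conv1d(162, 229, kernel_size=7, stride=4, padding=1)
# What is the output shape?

Input shape: (6, 162, 117)
Output shape: (6, 229, 29)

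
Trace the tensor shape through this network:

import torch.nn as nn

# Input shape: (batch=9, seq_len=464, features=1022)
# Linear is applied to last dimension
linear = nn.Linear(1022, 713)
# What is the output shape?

Input shape: (9, 464, 1022)
Output shape: (9, 464, 713)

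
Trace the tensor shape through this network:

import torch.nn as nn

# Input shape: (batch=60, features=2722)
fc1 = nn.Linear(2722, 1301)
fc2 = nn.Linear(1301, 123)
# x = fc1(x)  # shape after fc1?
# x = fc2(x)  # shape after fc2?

Input shape: (60, 2722)
  -> after fc1: (60, 1301)
Output shape: (60, 123)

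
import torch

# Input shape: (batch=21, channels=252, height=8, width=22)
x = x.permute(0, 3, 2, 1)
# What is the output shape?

Input shape: (21, 252, 8, 22)
Output shape: (21, 22, 8, 252)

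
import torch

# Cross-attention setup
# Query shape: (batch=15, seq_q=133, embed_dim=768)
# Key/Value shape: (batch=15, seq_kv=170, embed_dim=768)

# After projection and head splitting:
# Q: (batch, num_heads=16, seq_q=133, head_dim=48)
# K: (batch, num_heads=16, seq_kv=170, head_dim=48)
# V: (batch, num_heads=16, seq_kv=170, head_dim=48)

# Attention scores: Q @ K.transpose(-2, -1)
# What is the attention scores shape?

Input shape: (15, 133, 768)
Output shape: (15, 16, 133, 170)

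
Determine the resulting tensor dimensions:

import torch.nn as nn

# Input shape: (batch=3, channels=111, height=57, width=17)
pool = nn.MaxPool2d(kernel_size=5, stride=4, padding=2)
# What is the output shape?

Input shape: (3, 111, 57, 17)
Output shape: (3, 111, 15, 5)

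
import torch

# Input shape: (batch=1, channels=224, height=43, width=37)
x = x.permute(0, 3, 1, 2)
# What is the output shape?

Input shape: (1, 224, 43, 37)
Output shape: (1, 37, 224, 43)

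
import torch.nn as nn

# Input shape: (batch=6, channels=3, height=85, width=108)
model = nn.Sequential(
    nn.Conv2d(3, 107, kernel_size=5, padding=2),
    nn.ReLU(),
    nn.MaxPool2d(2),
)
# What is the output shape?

Input shape: (6, 3, 85, 108)
  -> after Conv2d: (6, 107, 85, 108)
  -> after ReLU: (6, 107, 85, 108)
Output shape: (6, 107, 42, 54)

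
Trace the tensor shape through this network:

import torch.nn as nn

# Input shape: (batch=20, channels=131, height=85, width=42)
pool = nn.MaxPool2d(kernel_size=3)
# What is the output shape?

Input shape: (20, 131, 85, 42)
Output shape: (20, 131, 28, 14)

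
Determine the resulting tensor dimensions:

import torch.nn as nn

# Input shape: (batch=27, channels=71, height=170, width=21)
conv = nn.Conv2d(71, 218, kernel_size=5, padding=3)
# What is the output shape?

Input shape: (27, 71, 170, 21)
Output shape: (27, 218, 172, 23)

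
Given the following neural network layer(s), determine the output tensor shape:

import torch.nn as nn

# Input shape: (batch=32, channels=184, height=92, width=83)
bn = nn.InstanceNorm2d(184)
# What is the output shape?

Input shape: (32, 184, 92, 83)
Output shape: (32, 184, 92, 83)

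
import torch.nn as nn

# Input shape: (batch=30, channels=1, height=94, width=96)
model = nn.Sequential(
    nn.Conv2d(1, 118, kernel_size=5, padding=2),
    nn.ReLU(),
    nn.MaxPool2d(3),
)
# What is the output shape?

Input shape: (30, 1, 94, 96)
  -> after Conv2d: (30, 118, 94, 96)
  -> after ReLU: (30, 118, 94, 96)
Output shape: (30, 118, 31, 32)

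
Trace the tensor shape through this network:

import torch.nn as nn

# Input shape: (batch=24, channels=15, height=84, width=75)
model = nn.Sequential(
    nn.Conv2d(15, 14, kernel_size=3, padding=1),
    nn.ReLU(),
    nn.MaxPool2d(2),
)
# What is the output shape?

Input shape: (24, 15, 84, 75)
  -> after Conv2d: (24, 14, 84, 75)
  -> after ReLU: (24, 14, 84, 75)
Output shape: (24, 14, 42, 37)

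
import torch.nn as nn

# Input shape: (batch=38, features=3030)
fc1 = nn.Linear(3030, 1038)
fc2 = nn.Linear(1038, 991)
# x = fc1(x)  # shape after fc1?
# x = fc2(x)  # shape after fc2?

Input shape: (38, 3030)
  -> after fc1: (38, 1038)
Output shape: (38, 991)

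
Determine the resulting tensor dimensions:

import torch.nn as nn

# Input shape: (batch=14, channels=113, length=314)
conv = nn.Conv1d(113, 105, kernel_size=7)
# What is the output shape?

Input shape: (14, 113, 314)
Output shape: (14, 105, 308)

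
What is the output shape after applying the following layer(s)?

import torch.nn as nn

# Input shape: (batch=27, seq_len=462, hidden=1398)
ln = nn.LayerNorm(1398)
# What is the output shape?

Input shape: (27, 462, 1398)
Output shape: (27, 462, 1398)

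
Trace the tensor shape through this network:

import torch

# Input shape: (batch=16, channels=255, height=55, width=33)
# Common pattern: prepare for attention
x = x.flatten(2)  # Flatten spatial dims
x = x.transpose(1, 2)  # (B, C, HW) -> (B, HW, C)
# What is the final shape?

Input shape: (16, 255, 55, 33)
  -> after flatten(2): (16, 255, 1815)
Output shape: (16, 1815, 255)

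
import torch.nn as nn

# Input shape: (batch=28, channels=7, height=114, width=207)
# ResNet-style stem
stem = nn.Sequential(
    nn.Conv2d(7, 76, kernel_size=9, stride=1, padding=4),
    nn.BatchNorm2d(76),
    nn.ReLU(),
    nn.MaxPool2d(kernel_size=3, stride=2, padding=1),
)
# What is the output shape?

Input shape: (28, 7, 114, 207)
  -> after Conv2d 9x9 stride=1: (28, 76, 114, 207)
Output shape: (28, 76, 57, 104)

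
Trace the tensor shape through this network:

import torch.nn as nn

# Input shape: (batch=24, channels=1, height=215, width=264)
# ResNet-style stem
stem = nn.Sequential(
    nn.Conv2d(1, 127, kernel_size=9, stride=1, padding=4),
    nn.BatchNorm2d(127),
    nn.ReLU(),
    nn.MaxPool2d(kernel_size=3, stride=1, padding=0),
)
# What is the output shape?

Input shape: (24, 1, 215, 264)
  -> after Conv2d 9x9 stride=1: (24, 127, 215, 264)
Output shape: (24, 127, 213, 262)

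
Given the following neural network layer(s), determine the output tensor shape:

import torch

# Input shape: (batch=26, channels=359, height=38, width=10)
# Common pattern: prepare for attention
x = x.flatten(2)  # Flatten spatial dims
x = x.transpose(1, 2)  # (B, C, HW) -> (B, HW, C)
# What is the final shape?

Input shape: (26, 359, 38, 10)
  -> after flatten(2): (26, 359, 380)
Output shape: (26, 380, 359)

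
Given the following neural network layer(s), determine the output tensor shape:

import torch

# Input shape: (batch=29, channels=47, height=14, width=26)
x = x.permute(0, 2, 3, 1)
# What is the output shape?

Input shape: (29, 47, 14, 26)
Output shape: (29, 14, 26, 47)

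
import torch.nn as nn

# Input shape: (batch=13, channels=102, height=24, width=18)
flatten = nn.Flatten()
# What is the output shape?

Input shape: (13, 102, 24, 18)
Output shape: (13, 44064)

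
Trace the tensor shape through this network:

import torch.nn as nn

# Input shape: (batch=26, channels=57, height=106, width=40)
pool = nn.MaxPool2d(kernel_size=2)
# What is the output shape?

Input shape: (26, 57, 106, 40)
Output shape: (26, 57, 53, 20)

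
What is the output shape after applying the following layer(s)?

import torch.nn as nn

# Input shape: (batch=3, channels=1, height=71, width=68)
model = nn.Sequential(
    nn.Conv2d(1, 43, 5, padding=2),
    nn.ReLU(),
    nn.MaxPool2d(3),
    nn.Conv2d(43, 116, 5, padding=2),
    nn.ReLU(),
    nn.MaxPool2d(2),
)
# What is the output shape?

Input shape: (3, 1, 71, 68)
  -> after first Conv2d: (3, 43, 71, 68)
  -> after first MaxPool2d: (3, 43, 23, 22)
  -> after second Conv2d: (3, 116, 23, 22)
Output shape: (3, 116, 11, 11)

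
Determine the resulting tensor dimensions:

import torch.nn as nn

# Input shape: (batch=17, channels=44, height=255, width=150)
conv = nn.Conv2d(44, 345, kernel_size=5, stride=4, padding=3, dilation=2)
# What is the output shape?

Input shape: (17, 44, 255, 150)
Output shape: (17, 345, 64, 37)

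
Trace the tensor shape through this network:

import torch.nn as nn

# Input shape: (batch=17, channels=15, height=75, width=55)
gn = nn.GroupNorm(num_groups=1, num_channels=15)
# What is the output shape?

Input shape: (17, 15, 75, 55)
Output shape: (17, 15, 75, 55)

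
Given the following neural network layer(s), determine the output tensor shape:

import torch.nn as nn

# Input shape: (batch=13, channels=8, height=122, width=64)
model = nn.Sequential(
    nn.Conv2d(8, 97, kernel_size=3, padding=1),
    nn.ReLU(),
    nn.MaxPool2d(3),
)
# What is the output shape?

Input shape: (13, 8, 122, 64)
  -> after Conv2d: (13, 97, 122, 64)
  -> after ReLU: (13, 97, 122, 64)
Output shape: (13, 97, 40, 21)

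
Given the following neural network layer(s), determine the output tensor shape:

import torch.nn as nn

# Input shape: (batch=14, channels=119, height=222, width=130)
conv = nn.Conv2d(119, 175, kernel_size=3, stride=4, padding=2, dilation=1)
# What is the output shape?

Input shape: (14, 119, 222, 130)
Output shape: (14, 175, 56, 33)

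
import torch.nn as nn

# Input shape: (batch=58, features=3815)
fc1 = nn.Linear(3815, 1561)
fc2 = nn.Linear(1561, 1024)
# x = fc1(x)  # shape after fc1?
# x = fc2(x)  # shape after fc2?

Input shape: (58, 3815)
  -> after fc1: (58, 1561)
Output shape: (58, 1024)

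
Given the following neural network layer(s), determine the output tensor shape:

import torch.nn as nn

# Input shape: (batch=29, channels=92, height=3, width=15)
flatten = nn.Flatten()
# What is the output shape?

Input shape: (29, 92, 3, 15)
Output shape: (29, 4140)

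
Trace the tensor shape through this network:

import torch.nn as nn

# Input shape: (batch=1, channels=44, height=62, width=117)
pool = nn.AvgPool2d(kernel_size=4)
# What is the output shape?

Input shape: (1, 44, 62, 117)
Output shape: (1, 44, 15, 29)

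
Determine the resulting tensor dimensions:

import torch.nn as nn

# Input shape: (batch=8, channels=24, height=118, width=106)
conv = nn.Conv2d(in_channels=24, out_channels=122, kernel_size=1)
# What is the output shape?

Input shape: (8, 24, 118, 106)
Output shape: (8, 122, 118, 106)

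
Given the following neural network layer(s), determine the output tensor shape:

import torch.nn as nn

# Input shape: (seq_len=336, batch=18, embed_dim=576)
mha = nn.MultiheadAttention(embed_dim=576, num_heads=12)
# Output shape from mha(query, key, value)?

Input shape: (336, 18, 576)
Output shape: (336, 18, 576)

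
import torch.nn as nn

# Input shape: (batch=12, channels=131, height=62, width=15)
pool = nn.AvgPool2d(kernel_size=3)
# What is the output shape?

Input shape: (12, 131, 62, 15)
Output shape: (12, 131, 20, 5)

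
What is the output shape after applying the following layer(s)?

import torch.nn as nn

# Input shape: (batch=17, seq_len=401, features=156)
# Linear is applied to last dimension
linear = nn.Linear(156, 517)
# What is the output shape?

Input shape: (17, 401, 156)
Output shape: (17, 401, 517)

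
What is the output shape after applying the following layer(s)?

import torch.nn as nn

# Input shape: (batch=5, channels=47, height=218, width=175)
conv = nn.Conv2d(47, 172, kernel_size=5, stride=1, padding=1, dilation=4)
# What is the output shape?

Input shape: (5, 47, 218, 175)
Output shape: (5, 172, 204, 161)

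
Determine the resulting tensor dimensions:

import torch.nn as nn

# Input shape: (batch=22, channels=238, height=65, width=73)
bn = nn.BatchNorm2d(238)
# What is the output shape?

Input shape: (22, 238, 65, 73)
Output shape: (22, 238, 65, 73)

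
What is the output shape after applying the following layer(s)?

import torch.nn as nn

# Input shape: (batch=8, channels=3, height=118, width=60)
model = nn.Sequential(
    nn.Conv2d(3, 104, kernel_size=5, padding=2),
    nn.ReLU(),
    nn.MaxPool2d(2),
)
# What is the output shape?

Input shape: (8, 3, 118, 60)
  -> after Conv2d: (8, 104, 118, 60)
  -> after ReLU: (8, 104, 118, 60)
Output shape: (8, 104, 59, 30)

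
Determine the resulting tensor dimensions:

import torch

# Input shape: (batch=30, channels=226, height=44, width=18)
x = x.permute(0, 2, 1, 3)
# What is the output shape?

Input shape: (30, 226, 44, 18)
Output shape: (30, 44, 226, 18)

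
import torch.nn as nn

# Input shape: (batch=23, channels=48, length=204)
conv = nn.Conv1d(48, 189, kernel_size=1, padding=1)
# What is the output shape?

Input shape: (23, 48, 204)
Output shape: (23, 189, 206)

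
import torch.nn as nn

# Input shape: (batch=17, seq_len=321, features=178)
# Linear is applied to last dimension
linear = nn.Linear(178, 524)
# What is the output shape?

Input shape: (17, 321, 178)
Output shape: (17, 321, 524)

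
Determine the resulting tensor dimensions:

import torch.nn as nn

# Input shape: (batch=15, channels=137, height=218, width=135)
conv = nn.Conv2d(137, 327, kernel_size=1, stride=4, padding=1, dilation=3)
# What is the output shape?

Input shape: (15, 137, 218, 135)
Output shape: (15, 327, 55, 35)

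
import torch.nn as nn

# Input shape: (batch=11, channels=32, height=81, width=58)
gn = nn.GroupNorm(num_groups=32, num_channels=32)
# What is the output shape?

Input shape: (11, 32, 81, 58)
Output shape: (11, 32, 81, 58)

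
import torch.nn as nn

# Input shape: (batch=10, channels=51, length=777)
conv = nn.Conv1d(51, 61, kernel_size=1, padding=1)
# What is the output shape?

Input shape: (10, 51, 777)
Output shape: (10, 61, 779)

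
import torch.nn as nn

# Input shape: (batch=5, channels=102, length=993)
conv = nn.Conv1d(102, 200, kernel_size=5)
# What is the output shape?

Input shape: (5, 102, 993)
Output shape: (5, 200, 989)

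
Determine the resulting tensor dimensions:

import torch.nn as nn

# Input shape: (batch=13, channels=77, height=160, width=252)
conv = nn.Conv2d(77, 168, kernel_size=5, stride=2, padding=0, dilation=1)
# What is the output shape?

Input shape: (13, 77, 160, 252)
Output shape: (13, 168, 78, 124)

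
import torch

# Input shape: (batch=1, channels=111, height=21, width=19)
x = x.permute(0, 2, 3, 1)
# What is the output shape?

Input shape: (1, 111, 21, 19)
Output shape: (1, 21, 19, 111)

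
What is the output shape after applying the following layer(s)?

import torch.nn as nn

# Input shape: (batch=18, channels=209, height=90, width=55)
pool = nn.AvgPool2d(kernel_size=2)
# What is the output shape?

Input shape: (18, 209, 90, 55)
Output shape: (18, 209, 45, 27)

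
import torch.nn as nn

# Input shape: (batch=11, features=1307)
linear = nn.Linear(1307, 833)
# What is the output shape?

Input shape: (11, 1307)
Output shape: (11, 833)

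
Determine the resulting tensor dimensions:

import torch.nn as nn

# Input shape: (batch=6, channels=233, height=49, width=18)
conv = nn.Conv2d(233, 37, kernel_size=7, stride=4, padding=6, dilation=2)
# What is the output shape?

Input shape: (6, 233, 49, 18)
Output shape: (6, 37, 13, 5)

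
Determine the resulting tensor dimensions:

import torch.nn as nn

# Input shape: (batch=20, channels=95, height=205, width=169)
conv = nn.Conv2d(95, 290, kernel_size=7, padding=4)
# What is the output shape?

Input shape: (20, 95, 205, 169)
Output shape: (20, 290, 207, 171)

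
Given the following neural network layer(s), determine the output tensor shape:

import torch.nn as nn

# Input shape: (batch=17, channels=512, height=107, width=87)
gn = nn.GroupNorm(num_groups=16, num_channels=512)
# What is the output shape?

Input shape: (17, 512, 107, 87)
Output shape: (17, 512, 107, 87)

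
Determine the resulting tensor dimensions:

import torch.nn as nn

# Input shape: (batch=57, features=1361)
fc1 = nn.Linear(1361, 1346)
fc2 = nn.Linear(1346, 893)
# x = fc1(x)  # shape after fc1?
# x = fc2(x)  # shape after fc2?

Input shape: (57, 1361)
  -> after fc1: (57, 1346)
Output shape: (57, 893)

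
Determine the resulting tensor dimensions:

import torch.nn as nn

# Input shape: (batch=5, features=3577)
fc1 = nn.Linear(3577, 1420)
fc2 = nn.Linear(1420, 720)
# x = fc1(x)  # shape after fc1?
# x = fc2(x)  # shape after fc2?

Input shape: (5, 3577)
  -> after fc1: (5, 1420)
Output shape: (5, 720)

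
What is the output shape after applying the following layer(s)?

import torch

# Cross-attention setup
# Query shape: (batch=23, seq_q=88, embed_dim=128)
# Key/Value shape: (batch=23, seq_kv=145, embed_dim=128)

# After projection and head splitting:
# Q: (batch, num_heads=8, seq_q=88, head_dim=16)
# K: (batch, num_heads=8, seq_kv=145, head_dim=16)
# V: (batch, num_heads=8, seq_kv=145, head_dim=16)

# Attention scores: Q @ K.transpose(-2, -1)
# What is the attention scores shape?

Input shape: (23, 88, 128)
Output shape: (23, 8, 88, 145)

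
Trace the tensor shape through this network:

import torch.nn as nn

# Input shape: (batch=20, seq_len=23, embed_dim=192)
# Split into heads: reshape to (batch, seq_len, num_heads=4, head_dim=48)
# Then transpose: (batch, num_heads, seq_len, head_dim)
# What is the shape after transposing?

Input shape: (20, 23, 192)
  -> after reshape: (20, 23, 4, 48)
Output shape: (20, 4, 23, 48)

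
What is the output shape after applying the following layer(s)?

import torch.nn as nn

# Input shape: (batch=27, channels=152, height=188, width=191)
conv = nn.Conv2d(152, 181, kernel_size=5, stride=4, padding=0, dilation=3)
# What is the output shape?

Input shape: (27, 152, 188, 191)
Output shape: (27, 181, 44, 45)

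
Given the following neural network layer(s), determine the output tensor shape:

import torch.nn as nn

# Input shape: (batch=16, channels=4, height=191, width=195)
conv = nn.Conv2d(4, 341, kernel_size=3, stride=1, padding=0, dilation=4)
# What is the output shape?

Input shape: (16, 4, 191, 195)
Output shape: (16, 341, 183, 187)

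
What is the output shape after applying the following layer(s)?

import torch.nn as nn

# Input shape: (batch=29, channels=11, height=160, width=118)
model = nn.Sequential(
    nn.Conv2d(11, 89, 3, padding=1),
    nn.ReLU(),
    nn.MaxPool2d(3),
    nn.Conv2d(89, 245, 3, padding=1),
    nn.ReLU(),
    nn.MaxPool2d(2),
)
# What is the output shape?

Input shape: (29, 11, 160, 118)
  -> after first Conv2d: (29, 89, 160, 118)
  -> after first MaxPool2d: (29, 89, 53, 39)
  -> after second Conv2d: (29, 245, 53, 39)
Output shape: (29, 245, 26, 19)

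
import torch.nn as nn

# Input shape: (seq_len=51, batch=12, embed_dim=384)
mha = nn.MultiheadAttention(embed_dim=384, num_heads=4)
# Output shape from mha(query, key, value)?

Input shape: (51, 12, 384)
Output shape: (51, 12, 384)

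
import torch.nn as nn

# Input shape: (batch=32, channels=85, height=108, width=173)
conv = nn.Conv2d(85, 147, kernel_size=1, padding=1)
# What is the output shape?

Input shape: (32, 85, 108, 173)
Output shape: (32, 147, 110, 175)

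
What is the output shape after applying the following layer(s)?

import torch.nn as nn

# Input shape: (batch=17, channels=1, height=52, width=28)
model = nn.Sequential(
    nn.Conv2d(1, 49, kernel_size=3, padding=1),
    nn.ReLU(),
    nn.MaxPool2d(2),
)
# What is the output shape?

Input shape: (17, 1, 52, 28)
  -> after Conv2d: (17, 49, 52, 28)
  -> after ReLU: (17, 49, 52, 28)
Output shape: (17, 49, 26, 14)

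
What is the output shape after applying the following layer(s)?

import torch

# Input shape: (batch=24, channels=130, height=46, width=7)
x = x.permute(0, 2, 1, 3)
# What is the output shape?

Input shape: (24, 130, 46, 7)
Output shape: (24, 46, 130, 7)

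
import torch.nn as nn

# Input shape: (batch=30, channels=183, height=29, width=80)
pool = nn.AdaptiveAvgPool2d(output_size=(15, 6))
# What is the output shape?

Input shape: (30, 183, 29, 80)
Output shape: (30, 183, 15, 6)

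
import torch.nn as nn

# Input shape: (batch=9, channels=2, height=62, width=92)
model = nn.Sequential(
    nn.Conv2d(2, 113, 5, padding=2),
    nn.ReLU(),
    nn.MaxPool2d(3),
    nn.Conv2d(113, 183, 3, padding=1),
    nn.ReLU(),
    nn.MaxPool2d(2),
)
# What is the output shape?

Input shape: (9, 2, 62, 92)
  -> after first Conv2d: (9, 113, 62, 92)
  -> after first MaxPool2d: (9, 113, 20, 30)
  -> after second Conv2d: (9, 183, 20, 30)
Output shape: (9, 183, 10, 15)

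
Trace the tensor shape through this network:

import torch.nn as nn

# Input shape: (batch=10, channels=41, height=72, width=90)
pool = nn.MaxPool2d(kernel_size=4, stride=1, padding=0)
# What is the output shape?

Input shape: (10, 41, 72, 90)
Output shape: (10, 41, 69, 87)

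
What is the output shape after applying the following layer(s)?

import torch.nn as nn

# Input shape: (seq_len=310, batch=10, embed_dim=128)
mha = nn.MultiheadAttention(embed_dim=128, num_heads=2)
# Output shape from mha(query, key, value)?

Input shape: (310, 10, 128)
Output shape: (310, 10, 128)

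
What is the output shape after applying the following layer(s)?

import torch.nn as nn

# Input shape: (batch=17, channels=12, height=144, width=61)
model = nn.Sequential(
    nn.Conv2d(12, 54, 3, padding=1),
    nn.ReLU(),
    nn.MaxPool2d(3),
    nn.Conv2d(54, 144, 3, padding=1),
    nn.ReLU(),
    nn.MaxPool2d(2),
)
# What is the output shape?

Input shape: (17, 12, 144, 61)
  -> after first Conv2d: (17, 54, 144, 61)
  -> after first MaxPool2d: (17, 54, 48, 20)
  -> after second Conv2d: (17, 144, 48, 20)
Output shape: (17, 144, 24, 10)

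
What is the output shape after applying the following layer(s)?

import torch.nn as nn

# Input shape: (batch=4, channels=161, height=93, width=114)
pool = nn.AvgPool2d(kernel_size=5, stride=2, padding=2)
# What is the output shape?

Input shape: (4, 161, 93, 114)
Output shape: (4, 161, 47, 57)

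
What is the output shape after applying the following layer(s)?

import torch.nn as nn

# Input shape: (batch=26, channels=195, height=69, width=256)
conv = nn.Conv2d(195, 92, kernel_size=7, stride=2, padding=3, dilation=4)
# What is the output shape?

Input shape: (26, 195, 69, 256)
Output shape: (26, 92, 26, 119)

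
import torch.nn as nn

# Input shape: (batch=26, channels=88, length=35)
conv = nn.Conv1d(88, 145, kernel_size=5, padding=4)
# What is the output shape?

Input shape: (26, 88, 35)
Output shape: (26, 145, 39)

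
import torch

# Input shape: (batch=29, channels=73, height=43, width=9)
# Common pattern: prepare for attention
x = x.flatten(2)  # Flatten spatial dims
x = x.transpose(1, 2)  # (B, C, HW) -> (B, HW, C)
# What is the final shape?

Input shape: (29, 73, 43, 9)
  -> after flatten(2): (29, 73, 387)
Output shape: (29, 387, 73)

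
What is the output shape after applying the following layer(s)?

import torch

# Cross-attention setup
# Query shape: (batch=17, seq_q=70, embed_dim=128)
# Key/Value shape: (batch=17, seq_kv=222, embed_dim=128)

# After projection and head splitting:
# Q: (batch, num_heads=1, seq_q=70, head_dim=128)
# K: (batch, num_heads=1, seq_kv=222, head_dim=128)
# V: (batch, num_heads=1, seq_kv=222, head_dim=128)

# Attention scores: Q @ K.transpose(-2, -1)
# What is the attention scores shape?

Input shape: (17, 70, 128)
Output shape: (17, 1, 70, 222)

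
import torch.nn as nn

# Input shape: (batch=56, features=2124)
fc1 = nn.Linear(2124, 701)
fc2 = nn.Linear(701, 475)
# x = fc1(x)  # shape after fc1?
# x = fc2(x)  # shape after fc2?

Input shape: (56, 2124)
  -> after fc1: (56, 701)
Output shape: (56, 475)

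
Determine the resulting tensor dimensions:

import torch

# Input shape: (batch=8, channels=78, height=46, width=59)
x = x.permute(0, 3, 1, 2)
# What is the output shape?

Input shape: (8, 78, 46, 59)
Output shape: (8, 59, 78, 46)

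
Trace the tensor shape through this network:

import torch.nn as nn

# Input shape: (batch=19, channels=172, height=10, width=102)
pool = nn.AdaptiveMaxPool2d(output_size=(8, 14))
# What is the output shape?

Input shape: (19, 172, 10, 102)
Output shape: (19, 172, 8, 14)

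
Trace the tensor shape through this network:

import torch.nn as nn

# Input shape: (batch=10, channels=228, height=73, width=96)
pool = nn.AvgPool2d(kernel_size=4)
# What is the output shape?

Input shape: (10, 228, 73, 96)
Output shape: (10, 228, 18, 24)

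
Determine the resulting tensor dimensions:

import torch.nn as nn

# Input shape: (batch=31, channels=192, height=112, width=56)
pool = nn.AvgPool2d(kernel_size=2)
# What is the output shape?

Input shape: (31, 192, 112, 56)
Output shape: (31, 192, 56, 28)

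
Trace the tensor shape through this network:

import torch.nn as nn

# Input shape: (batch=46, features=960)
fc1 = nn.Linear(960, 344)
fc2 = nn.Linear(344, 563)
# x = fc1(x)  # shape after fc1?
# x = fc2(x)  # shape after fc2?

Input shape: (46, 960)
  -> after fc1: (46, 344)
Output shape: (46, 563)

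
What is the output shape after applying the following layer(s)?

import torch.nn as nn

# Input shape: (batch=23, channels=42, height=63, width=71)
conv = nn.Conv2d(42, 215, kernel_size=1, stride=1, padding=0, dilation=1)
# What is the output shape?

Input shape: (23, 42, 63, 71)
Output shape: (23, 215, 63, 71)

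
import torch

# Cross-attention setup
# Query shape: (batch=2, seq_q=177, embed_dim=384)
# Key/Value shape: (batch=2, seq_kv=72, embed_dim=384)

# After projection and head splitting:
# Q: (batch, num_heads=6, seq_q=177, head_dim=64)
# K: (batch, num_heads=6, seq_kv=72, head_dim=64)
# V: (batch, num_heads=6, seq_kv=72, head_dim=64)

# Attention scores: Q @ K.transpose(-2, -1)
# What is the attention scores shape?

Input shape: (2, 177, 384)
Output shape: (2, 6, 177, 72)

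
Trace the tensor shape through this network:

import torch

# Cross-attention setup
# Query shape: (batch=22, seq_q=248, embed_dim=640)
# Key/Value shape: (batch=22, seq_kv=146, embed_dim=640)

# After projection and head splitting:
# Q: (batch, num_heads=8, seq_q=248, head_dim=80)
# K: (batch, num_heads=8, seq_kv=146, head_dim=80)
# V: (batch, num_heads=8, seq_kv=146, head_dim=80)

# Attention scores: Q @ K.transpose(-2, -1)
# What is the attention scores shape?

Input shape: (22, 248, 640)
Output shape: (22, 8, 248, 146)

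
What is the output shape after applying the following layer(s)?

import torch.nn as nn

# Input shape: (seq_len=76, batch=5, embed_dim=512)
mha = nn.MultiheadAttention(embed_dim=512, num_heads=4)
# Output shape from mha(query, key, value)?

Input shape: (76, 5, 512)
Output shape: (76, 5, 512)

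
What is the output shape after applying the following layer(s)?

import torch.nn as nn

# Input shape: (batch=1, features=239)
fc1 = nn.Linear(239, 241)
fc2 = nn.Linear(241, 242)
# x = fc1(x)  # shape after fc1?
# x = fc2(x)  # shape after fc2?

Input shape: (1, 239)
  -> after fc1: (1, 241)
Output shape: (1, 242)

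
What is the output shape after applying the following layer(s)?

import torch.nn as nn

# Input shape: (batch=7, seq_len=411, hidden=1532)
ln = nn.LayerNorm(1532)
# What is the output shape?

Input shape: (7, 411, 1532)
Output shape: (7, 411, 1532)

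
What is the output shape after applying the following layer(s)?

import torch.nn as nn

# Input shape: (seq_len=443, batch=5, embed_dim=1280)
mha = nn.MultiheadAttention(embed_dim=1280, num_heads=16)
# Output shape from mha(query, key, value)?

Input shape: (443, 5, 1280)
Output shape: (443, 5, 1280)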